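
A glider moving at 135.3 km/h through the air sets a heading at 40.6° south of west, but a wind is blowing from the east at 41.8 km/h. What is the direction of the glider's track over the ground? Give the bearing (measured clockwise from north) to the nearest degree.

Taking east as x and north as y: velocity relative to the air = (-102.729, -88.050) km/h; the air relative to ground = (-41.800, 0.000) km/h.
Velocity relative to ground = (-102.729, -88.050) + (-41.800, 0.000) = (-144.529, -88.050) km/h.
Bearing = atan2(-144.53, -88.05) = 238.65° clockwise from north.

239°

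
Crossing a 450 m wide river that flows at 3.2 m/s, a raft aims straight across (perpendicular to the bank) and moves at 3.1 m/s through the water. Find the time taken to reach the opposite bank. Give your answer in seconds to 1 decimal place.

The component of the raft's velocity perpendicular to the bank is 3.1 m/s.
The flow acts along the bank and has no component across it.
Time = 450 / 3.100 = 145.161 s.

145.2 s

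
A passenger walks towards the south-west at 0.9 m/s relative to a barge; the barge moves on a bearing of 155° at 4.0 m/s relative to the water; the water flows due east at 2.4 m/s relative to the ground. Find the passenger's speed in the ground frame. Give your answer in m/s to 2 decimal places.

In east/north components (m/s): passenger relative to barge = (-0.636, -0.636); barge relative to water = (1.690, -3.625); water relative to ground = (2.400, 0.000).
Sum = (3.454, -4.262) m/s.
Speed = |(3.454, -4.262)| = 5.486 m/s.

5.49 m/s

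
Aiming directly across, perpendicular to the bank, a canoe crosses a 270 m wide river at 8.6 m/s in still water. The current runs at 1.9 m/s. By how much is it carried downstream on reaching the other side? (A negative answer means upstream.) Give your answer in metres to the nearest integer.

Perpendicular speed = 8.600 m/s; crossing time = 270 / 8.600 = 31.395 s.
Net downstream speed = 1.900 m/s.
Drift = 1.900 × 31.395 = 59.651 m (downstream).

60 m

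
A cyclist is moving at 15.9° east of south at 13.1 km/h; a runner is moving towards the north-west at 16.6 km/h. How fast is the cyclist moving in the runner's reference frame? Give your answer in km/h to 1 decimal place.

28.8 km/h

Taking east as x and north as y: cyclist velocity = (3.589, -12.599) km/h; runner velocity = (-11.738, 11.738) km/h.
Velocity of cyclist relative to runner = (3.589, -12.599) − (-11.738, 11.738) = (15.327, -24.337) km/h.
Magnitude = |(15.327, -24.337)| = 28.761 km/h.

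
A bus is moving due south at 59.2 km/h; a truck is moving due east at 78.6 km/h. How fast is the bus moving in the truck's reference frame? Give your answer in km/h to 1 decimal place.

Taking east as x and north as y: bus velocity = (0.000, -59.200) km/h; truck velocity = (78.600, 0.000) km/h.
Velocity of bus relative to truck = (0.000, -59.200) − (78.600, 0.000) = (-78.600, -59.200) km/h.
Magnitude = |(-78.600, -59.200)| = 98.400 km/h.

98.4 km/h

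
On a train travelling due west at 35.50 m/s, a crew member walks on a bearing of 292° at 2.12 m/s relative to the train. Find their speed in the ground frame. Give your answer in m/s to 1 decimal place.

Taking east as x and north as y: train velocity = (-35.500, 0.000) m/s; crew member velocity relative to train = (-1.966, 0.794) m/s.
Velocity relative to ground = (-35.500, 0.000) + (-1.966, 0.794) = (-37.466, 0.794) m/s.
Speed = |(-37.466, 0.794)| = 37.474 m/s.

37.5 m/s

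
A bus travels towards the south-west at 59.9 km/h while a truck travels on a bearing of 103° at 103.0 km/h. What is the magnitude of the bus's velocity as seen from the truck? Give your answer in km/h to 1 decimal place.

144.0 km/h

Taking east as x and north as y: bus velocity = (-42.356, -42.356) km/h; truck velocity = (100.360, -23.170) km/h.
Velocity of bus relative to truck = (-42.356, -42.356) − (100.360, -23.170) = (-142.716, -19.186) km/h.
Magnitude = |(-142.716, -19.186)| = 144.000 km/h.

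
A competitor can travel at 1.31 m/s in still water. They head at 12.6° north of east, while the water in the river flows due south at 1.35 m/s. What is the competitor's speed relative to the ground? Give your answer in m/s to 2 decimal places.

1.66 m/s

Taking east as x and north as y: velocity relative to the water = (1.278, 0.286) m/s; the water relative to ground = (0.000, -1.350) m/s.
Velocity relative to ground = (1.278, 0.286) + (0.000, -1.350) = (1.278, -1.064) m/s.
Speed = |(1.278, -1.064)| = 1.663 m/s.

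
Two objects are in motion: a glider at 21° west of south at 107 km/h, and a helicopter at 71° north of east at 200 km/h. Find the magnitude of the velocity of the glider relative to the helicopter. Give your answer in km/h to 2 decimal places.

Taking east as x and north as y: glider velocity = (-38.345, -99.893) km/h; helicopter velocity = (65.114, 189.104) km/h.
Velocity of glider relative to helicopter = (-38.345, -99.893) − (65.114, 189.104) = (-103.459, -288.997) km/h.
Magnitude = |(-103.459, -288.997)| = 306.958 km/h.

306.96 km/h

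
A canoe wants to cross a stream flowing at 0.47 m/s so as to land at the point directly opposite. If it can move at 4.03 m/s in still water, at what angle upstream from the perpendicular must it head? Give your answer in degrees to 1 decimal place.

To cancel the current, the upstream component of the canoe's velocity must equal the flow: 4.03 sin θ = 0.47.
sin θ = 0.47 / 4.03 = 0.1166.
θ = arcsin(0.1166) = 6.697°.

6.7°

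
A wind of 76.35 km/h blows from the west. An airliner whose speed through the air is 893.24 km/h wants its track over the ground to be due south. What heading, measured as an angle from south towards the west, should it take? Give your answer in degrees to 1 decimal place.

4.9°

The wind pushes perpendicular to the desired track; the heading must have a component into the wind equal to 76.35 km/h: 893.24 sin θ = 76.35.
sin θ = 0.0855, so θ = 4.903°.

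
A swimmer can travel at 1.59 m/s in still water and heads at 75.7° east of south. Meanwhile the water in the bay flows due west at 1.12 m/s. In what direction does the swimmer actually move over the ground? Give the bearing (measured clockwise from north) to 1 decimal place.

Taking east as x and north as y: velocity relative to the water = (1.541, -0.393) m/s; the water relative to ground = (-1.120, 0.000) m/s.
Velocity relative to ground = (1.541, -0.393) + (-1.120, 0.000) = (0.421, -0.393) m/s.
Bearing = atan2(0.42, -0.39) = 133.03° clockwise from north.

133.0°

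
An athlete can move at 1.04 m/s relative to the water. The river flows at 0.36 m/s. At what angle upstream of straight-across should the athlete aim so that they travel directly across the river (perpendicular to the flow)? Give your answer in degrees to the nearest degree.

20°

To cancel the current, the upstream component of the athlete's velocity must equal the flow: 1.04 sin θ = 0.36.
sin θ = 0.36 / 1.04 = 0.3462.
θ = arcsin(0.3462) = 20.252°.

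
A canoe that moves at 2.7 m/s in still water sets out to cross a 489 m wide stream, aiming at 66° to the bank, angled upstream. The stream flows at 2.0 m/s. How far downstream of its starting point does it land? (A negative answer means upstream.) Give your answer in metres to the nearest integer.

Perpendicular speed = 2.467 m/s; crossing time = 489 / 2.467 = 198.251 s.
Net downstream speed = 0.902 m/s.
Drift = 0.902 × 198.251 = 178.785 m (downstream).

179 m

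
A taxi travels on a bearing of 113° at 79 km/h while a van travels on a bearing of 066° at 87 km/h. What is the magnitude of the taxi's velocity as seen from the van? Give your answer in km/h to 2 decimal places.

66.60 km/h

Taking east as x and north as y: taxi velocity = (72.720, -30.868) km/h; van velocity = (79.478, 35.386) km/h.
Velocity of taxi relative to van = (72.720, -30.868) − (79.478, 35.386) = (-6.759, -66.254) km/h.
Magnitude = |(-6.759, -66.254)| = 66.598 km/h.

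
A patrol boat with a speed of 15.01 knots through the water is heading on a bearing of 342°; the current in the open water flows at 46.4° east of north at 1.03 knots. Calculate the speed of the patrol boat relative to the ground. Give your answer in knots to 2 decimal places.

Taking east as x and north as y: velocity relative to the water = (-4.638, 14.275) knots; the water relative to ground = (0.746, 0.710) knots.
Velocity relative to ground = (-4.638, 14.275) + (0.746, 0.710) = (-3.892, 14.986) knots.
Speed = |(-3.892, 14.986)| = 15.483 knots.

15.48 knots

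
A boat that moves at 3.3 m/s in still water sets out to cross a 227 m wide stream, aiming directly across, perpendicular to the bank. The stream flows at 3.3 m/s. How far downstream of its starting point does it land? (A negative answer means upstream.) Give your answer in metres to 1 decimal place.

Perpendicular speed = 3.300 m/s; crossing time = 227 / 3.300 = 68.788 s.
Net downstream speed = 3.300 m/s.
Drift = 3.300 × 68.788 = 227.000 m (downstream).

227.0 m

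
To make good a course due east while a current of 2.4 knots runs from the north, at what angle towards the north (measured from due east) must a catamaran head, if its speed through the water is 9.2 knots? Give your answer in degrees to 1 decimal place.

15.1°

The current pushes perpendicular to the desired track; the heading must have a component into the current equal to 2.4 knots: 9.2 sin θ = 2.4.
sin θ = 0.2609, so θ = 15.122°.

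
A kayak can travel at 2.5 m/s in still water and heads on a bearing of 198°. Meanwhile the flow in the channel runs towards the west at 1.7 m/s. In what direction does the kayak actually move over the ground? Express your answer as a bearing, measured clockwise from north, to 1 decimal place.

Taking east as x and north as y: velocity relative to the water = (-0.773, -2.378) m/s; the water relative to ground = (-1.700, 0.000) m/s.
Velocity relative to ground = (-0.773, -2.378) + (-1.700, 0.000) = (-2.473, -2.378) m/s.
Bearing = atan2(-2.47, -2.38) = 226.12° clockwise from north.

226.1°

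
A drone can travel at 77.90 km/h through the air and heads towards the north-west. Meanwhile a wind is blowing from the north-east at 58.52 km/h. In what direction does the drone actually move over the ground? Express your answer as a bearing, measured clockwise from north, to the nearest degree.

Taking east as x and north as y: velocity relative to the air = (-55.084, 55.084) km/h; the air relative to ground = (-41.380, -41.380) km/h.
Velocity relative to ground = (-55.084, 55.084) + (-41.380, -41.380) = (-96.464, 13.704) km/h.
Bearing = atan2(-96.46, 13.70) = 278.09° clockwise from north.

278°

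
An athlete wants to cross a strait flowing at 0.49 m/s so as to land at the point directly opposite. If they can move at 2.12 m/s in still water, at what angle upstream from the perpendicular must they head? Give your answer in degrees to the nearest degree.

To cancel the current, the upstream component of the athlete's velocity must equal the flow: 2.12 sin θ = 0.49.
sin θ = 0.49 / 2.12 = 0.2311.
θ = arcsin(0.2311) = 13.364°.

13°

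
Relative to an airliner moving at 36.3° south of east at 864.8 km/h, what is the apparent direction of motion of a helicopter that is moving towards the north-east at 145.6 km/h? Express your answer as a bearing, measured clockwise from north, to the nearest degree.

316°

Taking east as x and north as y: helicopter velocity = (102.955, 102.955) km/h; airliner velocity = (696.967, -511.973) km/h.
Velocity of helicopter relative to airliner = (102.955, 102.955) − (696.967, -511.973) = (-594.012, 614.928) km/h.
Bearing = atan2(-594.01, 614.93) = 315.99° clockwise from north.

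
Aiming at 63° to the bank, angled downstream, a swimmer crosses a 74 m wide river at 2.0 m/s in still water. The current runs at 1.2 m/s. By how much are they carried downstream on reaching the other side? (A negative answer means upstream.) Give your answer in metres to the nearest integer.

Perpendicular speed = 1.782 m/s; crossing time = 74 / 1.782 = 41.526 s.
Net downstream speed = 2.108 m/s.
Drift = 2.108 × 41.526 = 87.536 m (downstream).

88 m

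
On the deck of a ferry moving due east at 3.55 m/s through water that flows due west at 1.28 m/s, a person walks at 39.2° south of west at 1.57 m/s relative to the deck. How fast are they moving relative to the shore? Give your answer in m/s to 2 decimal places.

In east/north components (m/s): person relative to ferry = (-1.217, -0.992); ferry relative to water = (3.550, 0.000); water relative to ground = (-1.280, 0.000).
Sum = (1.053, -0.992) m/s.
Speed = |(1.053, -0.992)| = 1.447 m/s.

1.45 m/s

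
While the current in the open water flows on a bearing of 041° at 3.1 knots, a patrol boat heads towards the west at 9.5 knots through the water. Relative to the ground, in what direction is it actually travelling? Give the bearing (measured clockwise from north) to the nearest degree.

287°

Taking east as x and north as y: velocity relative to the water = (-9.500, 0.000) knots; the water relative to ground = (2.034, 2.340) knots.
Velocity relative to ground = (-9.500, 0.000) + (2.034, 2.340) = (-7.466, 2.340) knots.
Bearing = atan2(-7.47, 2.34) = 287.40° clockwise from north.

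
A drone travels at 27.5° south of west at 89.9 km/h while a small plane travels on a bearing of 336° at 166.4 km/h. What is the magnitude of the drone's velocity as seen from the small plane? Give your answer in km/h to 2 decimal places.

193.90 km/h

Taking east as x and north as y: drone velocity = (-79.742, -41.511) km/h; small plane velocity = (-67.681, 152.014) km/h.
Velocity of drone relative to small plane = (-79.742, -41.511) − (-67.681, 152.014) = (-12.061, -193.525) km/h.
Magnitude = |(-12.061, -193.525)| = 193.901 km/h.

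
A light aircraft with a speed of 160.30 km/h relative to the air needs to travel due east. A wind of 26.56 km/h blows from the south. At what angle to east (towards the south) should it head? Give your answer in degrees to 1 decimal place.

The wind pushes perpendicular to the desired track; the heading must have a component into the wind equal to 26.56 km/h: 160.30 sin θ = 26.56.
sin θ = 0.1657, so θ = 9.537°.

9.5°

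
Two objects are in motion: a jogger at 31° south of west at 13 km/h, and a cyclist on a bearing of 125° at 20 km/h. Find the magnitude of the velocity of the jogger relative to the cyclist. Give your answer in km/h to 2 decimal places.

27.94 km/h

Taking east as x and north as y: jogger velocity = (-11.143, -6.695) km/h; cyclist velocity = (16.383, -11.472) km/h.
Velocity of jogger relative to cyclist = (-11.143, -6.695) − (16.383, -11.472) = (-27.526, 4.776) km/h.
Magnitude = |(-27.526, 4.776)| = 27.937 km/h.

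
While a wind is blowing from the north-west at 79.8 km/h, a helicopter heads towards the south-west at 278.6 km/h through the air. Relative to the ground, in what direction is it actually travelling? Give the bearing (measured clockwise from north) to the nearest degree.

Taking east as x and north as y: velocity relative to the air = (-197.000, -197.000) km/h; the air relative to ground = (56.427, -56.427) km/h.
Velocity relative to ground = (-197.000, -197.000) + (56.427, -56.427) = (-140.573, -253.427) km/h.
Bearing = atan2(-140.57, -253.43) = 209.02° clockwise from north.

209°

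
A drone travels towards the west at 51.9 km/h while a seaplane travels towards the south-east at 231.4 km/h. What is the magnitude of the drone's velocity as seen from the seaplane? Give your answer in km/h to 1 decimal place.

270.6 km/h

Taking east as x and north as y: drone velocity = (-51.900, 0.000) km/h; seaplane velocity = (163.625, -163.625) km/h.
Velocity of drone relative to seaplane = (-51.900, 0.000) − (163.625, -163.625) = (-215.525, 163.625) km/h.
Magnitude = |(-215.525, 163.625)| = 270.599 km/h.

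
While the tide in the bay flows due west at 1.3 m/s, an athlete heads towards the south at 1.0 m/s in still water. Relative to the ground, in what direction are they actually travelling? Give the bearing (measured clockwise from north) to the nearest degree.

Taking east as x and north as y: velocity relative to the water = (0.000, -1.000) m/s; the water relative to ground = (-1.300, 0.000) m/s.
Velocity relative to ground = (0.000, -1.000) + (-1.300, 0.000) = (-1.300, -1.000) m/s.
Bearing = atan2(-1.30, -1.00) = 232.43° clockwise from north.

232°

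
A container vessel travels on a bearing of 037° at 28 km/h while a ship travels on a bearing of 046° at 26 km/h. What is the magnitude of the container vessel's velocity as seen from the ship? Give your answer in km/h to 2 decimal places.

Taking east as x and north as y: container vessel velocity = (16.851, 22.362) km/h; ship velocity = (18.703, 18.061) km/h.
Velocity of container vessel relative to ship = (16.851, 22.362) − (18.703, 18.061) = (-1.852, 4.301) km/h.
Magnitude = |(-1.852, 4.301)| = 4.682 km/h.

4.68 km/h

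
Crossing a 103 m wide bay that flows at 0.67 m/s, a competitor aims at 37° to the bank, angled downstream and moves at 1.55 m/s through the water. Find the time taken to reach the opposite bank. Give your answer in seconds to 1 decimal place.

110.4 s

The component of the competitor's velocity perpendicular to the bank is 1.55 × sin 37° = 0.933 m/s.
The current is parallel to the bank, so it does not affect the crossing time.
Time = 103 / 0.933 = 110.419 s.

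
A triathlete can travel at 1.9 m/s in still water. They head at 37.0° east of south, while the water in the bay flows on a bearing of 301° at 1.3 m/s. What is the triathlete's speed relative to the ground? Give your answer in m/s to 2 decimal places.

Taking east as x and north as y: velocity relative to the water = (1.143, -1.517) m/s; the water relative to ground = (-1.114, 0.670) m/s.
Velocity relative to ground = (1.143, -1.517) + (-1.114, 0.670) = (0.029, -0.848) m/s.
Speed = |(0.029, -0.848)| = 0.848 m/s.

0.85 m/s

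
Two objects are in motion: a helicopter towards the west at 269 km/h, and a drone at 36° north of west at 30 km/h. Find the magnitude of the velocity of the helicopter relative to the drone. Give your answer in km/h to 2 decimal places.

Taking east as x and north as y: helicopter velocity = (-269.000, 0.000) km/h; drone velocity = (-24.271, 17.634) km/h.
Velocity of helicopter relative to drone = (-269.000, 0.000) − (-24.271, 17.634) = (-244.729, -17.634) km/h.
Magnitude = |(-244.729, -17.634)| = 245.364 km/h.

245.36 km/h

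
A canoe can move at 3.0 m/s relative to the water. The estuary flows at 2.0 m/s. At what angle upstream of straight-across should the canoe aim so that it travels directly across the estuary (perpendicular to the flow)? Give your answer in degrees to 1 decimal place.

To cancel the current, the upstream component of the canoe's velocity must equal the flow: 3.0 sin θ = 2.0.
sin θ = 2.0 / 3.0 = 0.6667.
θ = arcsin(0.6667) = 41.810°.

41.8°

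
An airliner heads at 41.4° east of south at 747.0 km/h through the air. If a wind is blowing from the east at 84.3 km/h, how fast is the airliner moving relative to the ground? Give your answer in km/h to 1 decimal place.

694.1 km/h

Taking east as x and north as y: velocity relative to the air = (494.000, -560.333) km/h; the air relative to ground = (-84.300, 0.000) km/h.
Velocity relative to ground = (494.000, -560.333) + (-84.300, 0.000) = (409.700, -560.333) km/h.
Speed = |(409.700, -560.333)| = 694.138 km/h.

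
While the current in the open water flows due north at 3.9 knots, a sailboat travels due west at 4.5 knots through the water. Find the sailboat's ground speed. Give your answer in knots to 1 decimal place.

6.0 knots

Taking east as x and north as y: velocity relative to the water = (-4.500, 0.000) knots; the water relative to ground = (0.000, 3.900) knots.
Velocity relative to ground = (-4.500, 0.000) + (0.000, 3.900) = (-4.500, 3.900) knots.
Speed = |(-4.500, 3.900)| = 5.955 knots.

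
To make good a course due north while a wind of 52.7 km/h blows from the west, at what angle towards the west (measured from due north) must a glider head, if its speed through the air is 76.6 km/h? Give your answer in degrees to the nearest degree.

43°

The wind pushes perpendicular to the desired track; the heading must have a component into the wind equal to 52.7 km/h: 76.6 sin θ = 52.7.
sin θ = 0.6880, so θ = 43.471°.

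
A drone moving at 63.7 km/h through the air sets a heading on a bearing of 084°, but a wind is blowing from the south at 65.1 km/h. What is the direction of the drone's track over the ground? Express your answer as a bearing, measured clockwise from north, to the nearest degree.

Taking east as x and north as y: velocity relative to the air = (63.351, 6.658) km/h; the air relative to ground = (0.000, 65.100) km/h.
Velocity relative to ground = (63.351, 6.658) + (0.000, 65.100) = (63.351, 71.758) km/h.
Bearing = atan2(63.35, 71.76) = 41.44° clockwise from north.

041°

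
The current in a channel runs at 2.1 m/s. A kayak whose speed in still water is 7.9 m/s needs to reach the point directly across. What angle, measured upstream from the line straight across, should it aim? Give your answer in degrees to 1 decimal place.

15.4°

To cancel the current, the upstream component of the kayak's velocity must equal the flow: 7.9 sin θ = 2.1.
sin θ = 2.1 / 7.9 = 0.2658.
θ = arcsin(0.2658) = 15.416°.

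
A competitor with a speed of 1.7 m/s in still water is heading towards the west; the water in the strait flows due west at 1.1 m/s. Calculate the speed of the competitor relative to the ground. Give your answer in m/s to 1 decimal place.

2.8 m/s

Taking east as x and north as y: velocity relative to the water = (-1.700, 0.000) m/s; the water relative to ground = (-1.100, 0.000) m/s.
Velocity relative to ground = (-1.700, 0.000) + (-1.100, 0.000) = (-2.800, 0.000) m/s.
Speed = |(-2.800, 0.000)| = 2.800 m/s.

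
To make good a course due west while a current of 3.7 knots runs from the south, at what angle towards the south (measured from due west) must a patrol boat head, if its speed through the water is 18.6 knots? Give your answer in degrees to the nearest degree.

The current pushes perpendicular to the desired track; the heading must have a component into the current equal to 3.7 knots: 18.6 sin θ = 3.7.
sin θ = 0.1989, so θ = 11.474°.

11°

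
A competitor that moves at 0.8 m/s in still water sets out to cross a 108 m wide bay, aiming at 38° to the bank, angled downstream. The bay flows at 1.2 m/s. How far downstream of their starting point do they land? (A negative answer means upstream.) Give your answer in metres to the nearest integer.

401 m

Perpendicular speed = 0.493 m/s; crossing time = 108 / 0.493 = 219.276 s.
Net downstream speed = 1.830 m/s.
Drift = 1.830 × 219.276 = 401.365 m (downstream).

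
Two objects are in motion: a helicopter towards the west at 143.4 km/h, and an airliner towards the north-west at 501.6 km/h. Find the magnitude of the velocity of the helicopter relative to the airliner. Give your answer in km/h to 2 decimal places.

Taking east as x and north as y: helicopter velocity = (-143.400, 0.000) km/h; airliner velocity = (-354.685, 354.685) km/h.
Velocity of helicopter relative to airliner = (-143.400, 0.000) − (-354.685, 354.685) = (211.285, -354.685) km/h.
Magnitude = |(211.285, -354.685)| = 412.847 km/h.

412.85 km/h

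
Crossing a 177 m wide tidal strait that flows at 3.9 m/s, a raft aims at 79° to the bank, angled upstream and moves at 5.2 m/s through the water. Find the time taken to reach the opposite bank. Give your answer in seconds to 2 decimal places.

The component of the raft's velocity perpendicular to the bank is 5.2 × sin 79° = 5.104 m/s.
Only the cross-stream component determines the crossing time; the current contributes nothing perpendicular to the bank.
Time = 177 / 5.104 = 34.676 s.

34.68 s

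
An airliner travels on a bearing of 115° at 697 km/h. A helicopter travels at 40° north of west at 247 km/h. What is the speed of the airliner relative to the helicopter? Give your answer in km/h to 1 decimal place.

937.8 km/h

Taking east as x and north as y: airliner velocity = (631.697, -294.565) km/h; helicopter velocity = (-189.213, 158.769) km/h.
Velocity of airliner relative to helicopter = (631.697, -294.565) − (-189.213, 158.769) = (820.910, -453.333) km/h.
Magnitude = |(820.910, -453.333)| = 937.765 km/h.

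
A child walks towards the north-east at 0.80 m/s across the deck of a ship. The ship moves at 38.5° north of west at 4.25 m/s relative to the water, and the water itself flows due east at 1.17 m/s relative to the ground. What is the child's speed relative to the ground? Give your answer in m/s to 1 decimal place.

In east/north components (m/s): child relative to ship = (0.566, 0.566); ship relative to water = (-3.326, 2.646); water relative to ground = (1.170, 0.000).
Sum = (-1.590, 3.211) m/s.
Speed = |(-1.590, 3.211)| = 3.584 m/s.

3.6 m/s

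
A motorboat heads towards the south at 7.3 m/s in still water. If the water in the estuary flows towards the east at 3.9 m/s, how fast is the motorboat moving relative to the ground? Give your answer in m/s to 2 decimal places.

8.28 m/s

Taking east as x and north as y: velocity relative to the water = (0.000, -7.300) m/s; the water relative to ground = (3.900, 0.000) m/s.
Velocity relative to ground = (0.000, -7.300) + (3.900, 0.000) = (3.900, -7.300) m/s.
Speed = |(3.900, -7.300)| = 8.276 m/s.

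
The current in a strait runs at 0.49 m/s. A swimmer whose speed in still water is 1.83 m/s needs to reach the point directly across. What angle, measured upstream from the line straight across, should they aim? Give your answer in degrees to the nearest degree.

To cancel the current, the upstream component of the swimmer's velocity must equal the flow: 1.83 sin θ = 0.49.
sin θ = 0.49 / 1.83 = 0.2678.
θ = arcsin(0.2678) = 15.531°.

16°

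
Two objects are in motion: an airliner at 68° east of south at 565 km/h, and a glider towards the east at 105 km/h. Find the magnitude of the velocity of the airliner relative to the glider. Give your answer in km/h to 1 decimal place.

Taking east as x and north as y: airliner velocity = (523.859, -211.653) km/h; glider velocity = (105.000, 0.000) km/h.
Velocity of airliner relative to glider = (523.859, -211.653) − (105.000, 0.000) = (418.859, -211.653) km/h.
Magnitude = |(418.859, -211.653)| = 469.297 km/h.

469.3 km/h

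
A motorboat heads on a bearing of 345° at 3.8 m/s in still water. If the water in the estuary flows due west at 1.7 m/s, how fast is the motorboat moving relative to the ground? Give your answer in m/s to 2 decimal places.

Taking east as x and north as y: velocity relative to the water = (-0.984, 3.671) m/s; the water relative to ground = (-1.700, 0.000) m/s.
Velocity relative to ground = (-0.984, 3.671) + (-1.700, 0.000) = (-2.684, 3.671) m/s.
Speed = |(-2.684, 3.671)| = 4.547 m/s.

4.55 m/s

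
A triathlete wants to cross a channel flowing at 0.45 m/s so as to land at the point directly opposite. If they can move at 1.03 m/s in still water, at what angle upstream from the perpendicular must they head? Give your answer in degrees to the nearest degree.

26°

To cancel the current, the upstream component of the triathlete's velocity must equal the flow: 1.03 sin θ = 0.45.
sin θ = 0.45 / 1.03 = 0.4369.
θ = arcsin(0.4369) = 25.906°.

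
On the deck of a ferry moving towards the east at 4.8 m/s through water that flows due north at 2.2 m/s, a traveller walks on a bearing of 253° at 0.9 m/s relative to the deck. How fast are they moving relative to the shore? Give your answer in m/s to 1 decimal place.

4.4 m/s

In east/north components (m/s): traveller relative to ferry = (-0.861, -0.263); ferry relative to water = (4.800, 0.000); water relative to ground = (0.000, 2.200).
Sum = (3.939, 1.937) m/s.
Speed = |(3.939, 1.937)| = 4.390 m/s.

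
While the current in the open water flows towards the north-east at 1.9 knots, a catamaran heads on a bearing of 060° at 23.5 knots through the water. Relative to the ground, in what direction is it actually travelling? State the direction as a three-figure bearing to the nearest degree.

059°

Taking east as x and north as y: velocity relative to the water = (20.352, 11.750) knots; the water relative to ground = (1.344, 1.344) knots.
Velocity relative to ground = (20.352, 11.750) + (1.344, 1.344) = (21.695, 13.094) knots.
Bearing = atan2(21.70, 13.09) = 58.89° clockwise from north.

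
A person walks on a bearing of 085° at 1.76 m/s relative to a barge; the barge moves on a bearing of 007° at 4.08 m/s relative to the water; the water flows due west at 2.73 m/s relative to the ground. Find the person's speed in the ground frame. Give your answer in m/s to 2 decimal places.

In east/north components (m/s): person relative to barge = (1.753, 0.153); barge relative to water = (0.497, 4.050); water relative to ground = (-2.730, 0.000).
Sum = (-0.479, 4.203) m/s.
Speed = |(-0.479, 4.203)| = 4.230 m/s.

4.23 m/s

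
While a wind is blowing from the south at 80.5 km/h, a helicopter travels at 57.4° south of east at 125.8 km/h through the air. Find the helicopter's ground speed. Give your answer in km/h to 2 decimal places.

72.41 km/h

Taking east as x and north as y: velocity relative to the air = (67.777, -105.981) km/h; the air relative to ground = (0.000, 80.500) km/h.
Velocity relative to ground = (67.777, -105.981) + (0.000, 80.500) = (67.777, -25.481) km/h.
Speed = |(67.777, -25.481)| = 72.409 km/h.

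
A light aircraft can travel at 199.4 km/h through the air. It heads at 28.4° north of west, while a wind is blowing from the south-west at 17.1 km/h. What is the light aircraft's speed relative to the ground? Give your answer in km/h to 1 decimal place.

Taking east as x and north as y: velocity relative to the air = (-175.402, 94.839) km/h; the air relative to ground = (12.092, 12.092) km/h.
Velocity relative to ground = (-175.402, 94.839) + (12.092, 12.092) = (-163.310, 106.931) km/h.
Speed = |(-163.310, 106.931)| = 195.204 km/h.

195.2 km/h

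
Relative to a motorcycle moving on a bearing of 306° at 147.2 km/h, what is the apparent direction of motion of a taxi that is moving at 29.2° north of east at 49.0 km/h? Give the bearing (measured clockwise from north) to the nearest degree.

Taking east as x and north as y: taxi velocity = (42.773, 23.905) km/h; motorcycle velocity = (-119.087, 86.522) km/h.
Velocity of taxi relative to motorcycle = (42.773, 23.905) − (-119.087, 86.522) = (161.860, -62.617) km/h.
Bearing = atan2(161.86, -62.62) = 111.15° clockwise from north.

111°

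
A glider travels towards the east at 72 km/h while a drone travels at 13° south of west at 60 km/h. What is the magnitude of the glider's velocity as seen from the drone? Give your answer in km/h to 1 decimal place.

131.2 km/h

Taking east as x and north as y: glider velocity = (72.000, 0.000) km/h; drone velocity = (-58.462, -13.497) km/h.
Velocity of glider relative to drone = (72.000, 0.000) − (-58.462, -13.497) = (130.462, 13.497) km/h.
Magnitude = |(130.462, 13.497)| = 131.159 km/h.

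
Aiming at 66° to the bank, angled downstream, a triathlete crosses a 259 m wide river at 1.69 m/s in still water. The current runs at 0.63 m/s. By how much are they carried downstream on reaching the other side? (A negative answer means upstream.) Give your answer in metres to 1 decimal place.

221.0 m

Perpendicular speed = 1.544 m/s; crossing time = 259 / 1.544 = 167.758 s.
Net downstream speed = 1.317 m/s.
Drift = 1.317 × 167.758 = 221.002 m (downstream).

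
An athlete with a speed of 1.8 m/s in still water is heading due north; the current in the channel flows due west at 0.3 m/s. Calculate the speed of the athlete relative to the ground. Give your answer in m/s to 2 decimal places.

Taking east as x and north as y: velocity relative to the water = (0.000, 1.800) m/s; the water relative to ground = (-0.300, 0.000) m/s.
Velocity relative to ground = (0.000, 1.800) + (-0.300, 0.000) = (-0.300, 1.800) m/s.
Speed = |(-0.300, 1.800)| = 1.825 m/s.

1.82 m/s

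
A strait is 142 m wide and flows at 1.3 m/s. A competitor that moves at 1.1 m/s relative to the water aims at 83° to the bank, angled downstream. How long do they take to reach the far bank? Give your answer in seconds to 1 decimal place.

The component of the competitor's velocity perpendicular to the bank is 1.1 × sin 83° = 1.092 m/s.
Only the cross-stream component determines the crossing time; the current contributes nothing perpendicular to the bank.
Time = 142 / 1.092 = 130.060 s.

130.1 s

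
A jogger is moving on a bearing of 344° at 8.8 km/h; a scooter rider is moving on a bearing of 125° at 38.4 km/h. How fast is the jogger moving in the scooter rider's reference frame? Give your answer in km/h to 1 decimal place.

45.6 km/h

Taking east as x and north as y: jogger velocity = (-2.426, 8.459) km/h; scooter rider velocity = (31.455, -22.025) km/h.
Velocity of jogger relative to scooter rider = (-2.426, 8.459) − (31.455, -22.025) = (-33.881, 30.484) km/h.
Magnitude = |(-33.881, 30.484)| = 45.577 km/h.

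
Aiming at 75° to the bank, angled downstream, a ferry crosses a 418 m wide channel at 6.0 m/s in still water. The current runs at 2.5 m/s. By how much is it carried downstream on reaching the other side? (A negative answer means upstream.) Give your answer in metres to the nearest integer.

292 m

Perpendicular speed = 5.796 m/s; crossing time = 418 / 5.796 = 72.124 s.
Net downstream speed = 4.053 m/s.
Drift = 4.053 × 72.124 = 292.313 m (downstream).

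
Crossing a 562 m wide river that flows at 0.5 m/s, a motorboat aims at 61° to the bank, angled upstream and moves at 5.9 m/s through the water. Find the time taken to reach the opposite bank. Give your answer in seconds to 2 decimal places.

The component of the motorboat's velocity perpendicular to the bank is 5.9 × sin 61° = 5.160 m/s.
The current is parallel to the bank, so it does not affect the crossing time.
Time = 562 / 5.160 = 108.909 s.

108.91 s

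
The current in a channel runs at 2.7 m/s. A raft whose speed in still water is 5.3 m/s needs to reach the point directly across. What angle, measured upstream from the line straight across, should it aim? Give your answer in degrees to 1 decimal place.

30.6°

To cancel the current, the upstream component of the raft's velocity must equal the flow: 5.3 sin θ = 2.7.
sin θ = 2.7 / 5.3 = 0.5094.
θ = arcsin(0.5094) = 30.626°.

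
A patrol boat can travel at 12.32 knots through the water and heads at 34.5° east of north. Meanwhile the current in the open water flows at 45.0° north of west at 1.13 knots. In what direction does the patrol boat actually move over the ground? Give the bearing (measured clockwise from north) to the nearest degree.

029°

Taking east as x and north as y: velocity relative to the water = (6.978, 10.153) knots; the water relative to ground = (-0.799, 0.799) knots.
Velocity relative to ground = (6.978, 10.153) + (-0.799, 0.799) = (6.179, 10.952) knots.
Bearing = atan2(6.18, 10.95) = 29.43° clockwise from north.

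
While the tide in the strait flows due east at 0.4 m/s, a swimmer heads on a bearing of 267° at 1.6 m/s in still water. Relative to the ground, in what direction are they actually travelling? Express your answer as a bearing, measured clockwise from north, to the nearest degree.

Taking east as x and north as y: velocity relative to the water = (-1.598, -0.084) m/s; the water relative to ground = (0.400, 0.000) m/s.
Velocity relative to ground = (-1.598, -0.084) + (0.400, 0.000) = (-1.198, -0.084) m/s.
Bearing = atan2(-1.20, -0.08) = 266.00° clockwise from north.

266°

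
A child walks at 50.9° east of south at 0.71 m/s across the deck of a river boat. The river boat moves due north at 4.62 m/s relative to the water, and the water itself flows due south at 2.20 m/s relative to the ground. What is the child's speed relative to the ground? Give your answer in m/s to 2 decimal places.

2.05 m/s

In east/north components (m/s): child relative to river boat = (0.551, -0.448); river boat relative to water = (0.000, 4.620); water relative to ground = (0.000, -2.200).
Sum = (0.551, 1.972) m/s.
Speed = |(0.551, 1.972)| = 2.048 m/s.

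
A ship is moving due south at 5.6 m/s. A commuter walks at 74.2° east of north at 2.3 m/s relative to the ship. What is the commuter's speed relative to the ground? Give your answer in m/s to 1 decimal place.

5.4 m/s

Taking east as x and north as y: ship velocity = (0.000, -5.600) m/s; commuter velocity relative to ship = (2.213, 0.626) m/s.
Velocity relative to ground = (0.000, -5.600) + (2.213, 0.626) = (2.213, -4.974) m/s.
Speed = |(2.213, -4.974)| = 5.444 m/s.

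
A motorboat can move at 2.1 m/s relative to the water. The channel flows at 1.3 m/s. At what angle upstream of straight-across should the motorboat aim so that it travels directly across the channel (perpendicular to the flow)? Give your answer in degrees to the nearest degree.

38°

To cancel the current, the upstream component of the motorboat's velocity must equal the flow: 2.1 sin θ = 1.3.
sin θ = 1.3 / 2.1 = 0.6190.
θ = arcsin(0.6190) = 38.247°.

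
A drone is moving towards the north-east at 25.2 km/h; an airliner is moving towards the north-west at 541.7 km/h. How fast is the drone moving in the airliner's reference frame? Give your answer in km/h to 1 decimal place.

Taking east as x and north as y: drone velocity = (17.819, 17.819) km/h; airliner velocity = (-383.040, 383.040) km/h.
Velocity of drone relative to airliner = (17.819, 17.819) − (-383.040, 383.040) = (400.859, -365.221) km/h.
Magnitude = |(400.859, -365.221)| = 542.286 km/h.

542.3 km/h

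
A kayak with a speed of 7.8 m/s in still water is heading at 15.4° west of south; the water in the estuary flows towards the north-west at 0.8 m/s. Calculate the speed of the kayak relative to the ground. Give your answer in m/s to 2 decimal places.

7.44 m/s

Taking east as x and north as y: velocity relative to the water = (-2.071, -7.520) m/s; the water relative to ground = (-0.566, 0.566) m/s.
Velocity relative to ground = (-2.071, -7.520) + (-0.566, 0.566) = (-2.637, -6.954) m/s.
Speed = |(-2.637, -6.954)| = 7.437 m/s.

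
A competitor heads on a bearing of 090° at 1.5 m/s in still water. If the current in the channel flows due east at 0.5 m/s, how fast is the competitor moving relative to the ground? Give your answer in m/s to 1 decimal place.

2.0 m/s

Taking east as x and north as y: velocity relative to the water = (1.500, 0.000) m/s; the water relative to ground = (0.500, 0.000) m/s.
Velocity relative to ground = (1.500, 0.000) + (0.500, 0.000) = (2.000, 0.000) m/s.
Speed = |(2.000, 0.000)| = 2.000 m/s.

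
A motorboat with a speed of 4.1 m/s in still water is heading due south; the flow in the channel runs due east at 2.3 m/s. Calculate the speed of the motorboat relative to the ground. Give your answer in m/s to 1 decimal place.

Taking east as x and north as y: velocity relative to the water = (0.000, -4.100) m/s; the water relative to ground = (2.300, 0.000) m/s.
Velocity relative to ground = (0.000, -4.100) + (2.300, 0.000) = (2.300, -4.100) m/s.
Speed = |(2.300, -4.100)| = 4.701 m/s.

4.7 m/s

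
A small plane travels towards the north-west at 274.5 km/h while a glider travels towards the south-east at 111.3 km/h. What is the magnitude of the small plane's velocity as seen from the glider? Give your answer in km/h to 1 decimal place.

385.8 km/h

Taking east as x and north as y: small plane velocity = (-194.101, 194.101) km/h; glider velocity = (78.701, -78.701) km/h.
Velocity of small plane relative to glider = (-194.101, 194.101) − (78.701, -78.701) = (-272.802, 272.802) km/h.
Magnitude = |(-272.802, 272.802)| = 385.800 km/h.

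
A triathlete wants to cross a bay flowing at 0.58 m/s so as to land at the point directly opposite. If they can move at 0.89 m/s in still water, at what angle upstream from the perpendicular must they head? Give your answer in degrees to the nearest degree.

41°

To cancel the current, the upstream component of the triathlete's velocity must equal the flow: 0.89 sin θ = 0.58.
sin θ = 0.58 / 0.89 = 0.6517.
θ = arcsin(0.6517) = 40.669°.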